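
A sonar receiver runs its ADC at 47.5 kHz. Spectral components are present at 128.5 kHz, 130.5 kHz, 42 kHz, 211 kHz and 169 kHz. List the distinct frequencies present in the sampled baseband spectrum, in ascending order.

fs/2 = 23.75 kHz.
128.5 kHz mod fs = 33.5 kHz.
33.5 kHz > fs/2 = 23.75 kHz, folds to fs − 33.5 kHz = 14 kHz.
130.5 kHz mod fs = 35.5 kHz.
35.5 kHz > fs/2 = 23.75 kHz, folds to fs − 35.5 kHz = 12 kHz.
42 kHz > fs/2 = 23.75 kHz, folds to fs − 42 kHz = 5.5 kHz.
211 kHz mod fs = 21 kHz.
21 kHz ≤ fs/2 = 23.75 kHz, appears at 21 kHz.
169 kHz mod fs = 26.5 kHz.
26.5 kHz > fs/2 = 23.75 kHz, folds to fs − 26.5 kHz = 21 kHz.
Distinct values: {5.5 kHz, 12 kHz, 14 kHz, 21 kHz}.

5.5 kHz, 12 kHz, 14 kHz, 21 kHz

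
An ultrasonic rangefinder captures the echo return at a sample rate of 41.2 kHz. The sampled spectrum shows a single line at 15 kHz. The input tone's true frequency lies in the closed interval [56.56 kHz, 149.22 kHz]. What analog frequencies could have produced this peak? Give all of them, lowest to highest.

67.4 kHz, 97.4 kHz, 108.6 kHz, 138.6 kHz

Frequencies that alias to 15 kHz are k·fs ± 15 kHz for integer k ≥ 0.
k=0: 15 kHz.
k=1: 26.2 kHz, 56.2 kHz.
k=2: 67.4 kHz, 97.4 kHz.
k=3: 108.6 kHz, 138.6 kHz.
k=4: 149.8 kHz, 179.8 kHz.
Within [56.56 kHz, 149.22 kHz]: 67.4 kHz, 97.4 kHz, 108.6 kHz, 138.6 kHz.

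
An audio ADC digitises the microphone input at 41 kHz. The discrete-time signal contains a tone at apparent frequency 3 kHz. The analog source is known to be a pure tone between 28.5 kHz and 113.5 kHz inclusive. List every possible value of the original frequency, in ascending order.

Frequencies that alias to 3 kHz are k·fs ± 3 kHz for integer k ≥ 0.
k=0: 3 kHz.
k=1: 38 kHz, 44 kHz.
k=2: 79 kHz, 85 kHz.
k=3: 120 kHz, 126 kHz.
Within [28.5 kHz, 113.5 kHz]: 38 kHz, 44 kHz, 79 kHz, 85 kHz.

38 kHz, 44 kHz, 79 kHz, 85 kHz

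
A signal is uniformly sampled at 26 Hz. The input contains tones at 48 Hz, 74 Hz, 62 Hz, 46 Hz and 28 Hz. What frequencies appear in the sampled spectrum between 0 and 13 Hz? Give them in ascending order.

fs/2 = 13 Hz.
48 Hz mod fs = 22 Hz.
22 Hz > fs/2 = 13 Hz, folds to fs − 22 Hz = 4 Hz.
74 Hz mod fs = 22 Hz.
22 Hz > fs/2 = 13 Hz, folds to fs − 22 Hz = 4 Hz.
62 Hz mod fs = 10 Hz.
10 Hz ≤ fs/2 = 13 Hz, appears at 10 Hz.
46 Hz mod fs = 20 Hz.
20 Hz > fs/2 = 13 Hz, folds to fs − 20 Hz = 6 Hz.
28 Hz mod fs = 2 Hz.
2 Hz ≤ fs/2 = 13 Hz, appears at 2 Hz.
Distinct values: {2 Hz, 4 Hz, 6 Hz, 10 Hz}.

2 Hz, 4 Hz, 6 Hz, 10 Hz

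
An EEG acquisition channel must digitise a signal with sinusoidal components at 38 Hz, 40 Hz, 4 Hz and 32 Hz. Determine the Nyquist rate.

80 Hz

Highest-frequency component: 40 Hz.
Nyquist rate = 2 × 40 Hz = 80 Hz.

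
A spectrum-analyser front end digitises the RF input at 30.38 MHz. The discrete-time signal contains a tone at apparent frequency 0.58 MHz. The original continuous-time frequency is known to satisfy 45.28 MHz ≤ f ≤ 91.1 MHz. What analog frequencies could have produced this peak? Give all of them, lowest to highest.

Frequencies that alias to 0.58 MHz are k·fs ± 0.58 MHz for integer k ≥ 0.
k=0: 0.58 MHz.
k=1: 29.8 MHz, 30.96 MHz.
k=2: 60.18 MHz, 61.34 MHz.
k=3: 90.56 MHz, 91.72 MHz.
k=4: 120.94 MHz, 122.1 MHz.
Within [45.28 MHz, 91.1 MHz]: 60.18 MHz, 61.34 MHz, 90.56 MHz.

60.18 MHz, 61.34 MHz, 90.56 MHz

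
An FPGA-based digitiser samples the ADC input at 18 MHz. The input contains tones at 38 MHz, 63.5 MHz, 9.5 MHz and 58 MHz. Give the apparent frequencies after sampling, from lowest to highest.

fs/2 = 9 MHz.
38 MHz mod fs = 2 MHz.
2 MHz ≤ fs/2 = 9 MHz, appears at 2 MHz.
63.5 MHz mod fs = 9.5 MHz.
9.5 MHz > fs/2 = 9 MHz, folds to fs − 9.5 MHz = 8.5 MHz.
9.5 MHz > fs/2 = 9 MHz, folds to fs − 9.5 MHz = 8.5 MHz.
58 MHz mod fs = 4 MHz.
4 MHz ≤ fs/2 = 9 MHz, appears at 4 MHz.
Distinct values: {2 MHz, 4 MHz, 8.5 MHz}.

2 MHz, 4 MHz, 8.5 MHz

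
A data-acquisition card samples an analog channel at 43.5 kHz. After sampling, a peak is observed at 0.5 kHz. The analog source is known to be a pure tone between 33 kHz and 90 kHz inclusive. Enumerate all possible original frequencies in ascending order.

Frequencies that alias to 0.5 kHz are k·fs ± 0.5 kHz for integer k ≥ 0.
k=0: 0.5 kHz.
k=1: 43 kHz, 44 kHz.
k=2: 86.5 kHz, 87.5 kHz.
k=3: 130 kHz, 131 kHz.
Within [33 kHz, 90 kHz]: 43 kHz, 44 kHz, 86.5 kHz, 87.5 kHz.

43 kHz, 44 kHz, 86.5 kHz, 87.5 kHz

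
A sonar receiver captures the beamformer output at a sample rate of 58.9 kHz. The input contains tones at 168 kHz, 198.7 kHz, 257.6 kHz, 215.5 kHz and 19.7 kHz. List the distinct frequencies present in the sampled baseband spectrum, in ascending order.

fs/2 = 29.45 kHz.
168 kHz mod fs = 50.2 kHz.
50.2 kHz > fs/2 = 29.45 kHz, folds to fs − 50.2 kHz = 8.7 kHz.
198.7 kHz mod fs = 22 kHz.
22 kHz ≤ fs/2 = 29.45 kHz, appears at 22 kHz.
257.6 kHz mod fs = 22 kHz.
22 kHz ≤ fs/2 = 29.45 kHz, appears at 22 kHz.
215.5 kHz mod fs = 38.8 kHz.
38.8 kHz > fs/2 = 29.45 kHz, folds to fs − 38.8 kHz = 20.1 kHz.
19.7 kHz ≤ fs/2 = 29.45 kHz, passes unchanged.
Distinct values: {8.7 kHz, 19.7 kHz, 20.1 kHz, 22 kHz}.

8.7 kHz, 19.7 kHz, 20.1 kHz, 22 kHz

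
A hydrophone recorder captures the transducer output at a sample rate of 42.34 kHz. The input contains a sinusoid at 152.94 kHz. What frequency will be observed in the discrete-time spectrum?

16.42 kHz

152.94 kHz mod fs = 25.92 kHz.
25.92 kHz > fs/2 = 21.17 kHz, folds to fs − 25.92 kHz = 16.42 kHz.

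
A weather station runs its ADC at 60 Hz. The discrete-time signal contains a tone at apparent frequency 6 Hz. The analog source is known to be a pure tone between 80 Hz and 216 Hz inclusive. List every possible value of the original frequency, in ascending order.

Frequencies that alias to 6 Hz are k·fs ± 6 Hz for integer k ≥ 0.
k=0: 6 Hz.
k=1: 54 Hz, 66 Hz.
k=2: 114 Hz, 126 Hz.
k=3: 174 Hz, 186 Hz.
k=4: 234 Hz, 246 Hz.
Within [80 Hz, 216 Hz]: 114 Hz, 126 Hz, 174 Hz, 186 Hz.

114 Hz, 126 Hz, 174 Hz, 186 Hz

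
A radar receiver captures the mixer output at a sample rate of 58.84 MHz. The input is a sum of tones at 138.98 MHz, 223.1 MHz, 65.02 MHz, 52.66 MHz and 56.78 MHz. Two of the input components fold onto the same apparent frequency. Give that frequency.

6.18 MHz

fs/2 = 29.42 MHz.
138.98 MHz mod fs = 21.3 MHz.
21.3 MHz ≤ fs/2 = 29.42 MHz, appears at 21.3 MHz.
223.1 MHz mod fs = 46.58 MHz.
46.58 MHz > fs/2 = 29.42 MHz, folds to fs − 46.58 MHz = 12.26 MHz.
65.02 MHz mod fs = 6.18 MHz.
6.18 MHz ≤ fs/2 = 29.42 MHz, appears at 6.18 MHz.
52.66 MHz > fs/2 = 29.42 MHz, folds to fs − 52.66 MHz = 6.18 MHz.
56.78 MHz > fs/2 = 29.42 MHz, folds to fs − 56.78 MHz = 2.06 MHz.
52.66 MHz and 65.02 MHz both map to 6.18 MHz.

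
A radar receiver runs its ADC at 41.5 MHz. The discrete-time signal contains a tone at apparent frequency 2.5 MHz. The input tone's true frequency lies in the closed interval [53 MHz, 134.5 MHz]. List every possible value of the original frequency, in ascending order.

Frequencies that alias to 2.5 MHz are k·fs ± 2.5 MHz for integer k ≥ 0.
k=0: 2.5 MHz.
k=1: 39 MHz, 44 MHz.
k=2: 80.5 MHz, 85.5 MHz.
k=3: 122 MHz, 127 MHz.
k=4: 163.5 MHz, 168.5 MHz.
Within [53 MHz, 134.5 MHz]: 80.5 MHz, 85.5 MHz, 122 MHz, 127 MHz.

80.5 MHz, 85.5 MHz, 122 MHz, 127 MHz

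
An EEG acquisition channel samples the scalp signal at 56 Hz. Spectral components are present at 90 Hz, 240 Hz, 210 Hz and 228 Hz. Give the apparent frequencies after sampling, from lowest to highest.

fs/2 = 28 Hz.
90 Hz mod fs = 34 Hz.
34 Hz > fs/2 = 28 Hz, folds to fs − 34 Hz = 22 Hz.
240 Hz mod fs = 16 Hz.
16 Hz ≤ fs/2 = 28 Hz, appears at 16 Hz.
210 Hz mod fs = 42 Hz.
42 Hz > fs/2 = 28 Hz, folds to fs − 42 Hz = 14 Hz.
228 Hz mod fs = 4 Hz.
4 Hz ≤ fs/2 = 28 Hz, appears at 4 Hz.
Distinct values: {4 Hz, 14 Hz, 16 Hz, 22 Hz}.

4 Hz, 14 Hz, 16 Hz, 22 Hz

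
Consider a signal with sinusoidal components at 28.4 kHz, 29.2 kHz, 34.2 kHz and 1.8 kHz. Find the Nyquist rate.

Highest-frequency component: 34.2 kHz.
Nyquist rate = 2 × 34.2 kHz = 68.4 kHz.

68.4 kHz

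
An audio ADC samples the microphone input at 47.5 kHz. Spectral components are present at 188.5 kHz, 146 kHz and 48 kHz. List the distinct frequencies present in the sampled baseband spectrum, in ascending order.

0.5 kHz, 1.5 kHz, 3.5 kHz

fs/2 = 23.75 kHz.
188.5 kHz mod fs = 46 kHz.
46 kHz > fs/2 = 23.75 kHz, folds to fs − 46 kHz = 1.5 kHz.
146 kHz mod fs = 3.5 kHz.
3.5 kHz ≤ fs/2 = 23.75 kHz, appears at 3.5 kHz.
48 kHz mod fs = 0.5 kHz.
0.5 kHz ≤ fs/2 = 23.75 kHz, appears at 0.5 kHz.
Distinct values: {0.5 kHz, 1.5 kHz, 3.5 kHz}.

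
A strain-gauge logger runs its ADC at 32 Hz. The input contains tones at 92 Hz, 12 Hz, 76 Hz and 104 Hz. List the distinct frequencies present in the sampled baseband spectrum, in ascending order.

4 Hz, 8 Hz, 12 Hz

fs/2 = 16 Hz.
92 Hz mod fs = 28 Hz.
28 Hz > fs/2 = 16 Hz, folds to fs − 28 Hz = 4 Hz.
12 Hz ≤ fs/2 = 16 Hz, passes unchanged.
76 Hz mod fs = 12 Hz.
12 Hz ≤ fs/2 = 16 Hz, appears at 12 Hz.
104 Hz mod fs = 8 Hz.
8 Hz ≤ fs/2 = 16 Hz, appears at 8 Hz.
Distinct values: {4 Hz, 8 Hz, 12 Hz}.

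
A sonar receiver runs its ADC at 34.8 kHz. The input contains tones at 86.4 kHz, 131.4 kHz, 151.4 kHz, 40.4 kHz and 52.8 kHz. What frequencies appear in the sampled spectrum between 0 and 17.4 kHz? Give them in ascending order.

5.6 kHz, 7.8 kHz, 12.2 kHz, 16.8 kHz

fs/2 = 17.4 kHz.
86.4 kHz mod fs = 16.8 kHz.
16.8 kHz ≤ fs/2 = 17.4 kHz, appears at 16.8 kHz.
131.4 kHz mod fs = 27 kHz.
27 kHz > fs/2 = 17.4 kHz, folds to fs − 27 kHz = 7.8 kHz.
151.4 kHz mod fs = 12.2 kHz.
12.2 kHz ≤ fs/2 = 17.4 kHz, appears at 12.2 kHz.
40.4 kHz mod fs = 5.6 kHz.
5.6 kHz ≤ fs/2 = 17.4 kHz, appears at 5.6 kHz.
52.8 kHz mod fs = 18 kHz.
18 kHz > fs/2 = 17.4 kHz, folds to fs − 18 kHz = 16.8 kHz.
Distinct values: {5.6 kHz, 7.8 kHz, 12.2 kHz, 16.8 kHz}.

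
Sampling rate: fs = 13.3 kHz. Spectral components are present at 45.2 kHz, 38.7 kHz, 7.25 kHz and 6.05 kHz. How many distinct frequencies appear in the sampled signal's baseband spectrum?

fs/2 = 6.65 kHz.
45.2 kHz mod fs = 5.3 kHz.
5.3 kHz ≤ fs/2 = 6.65 kHz, appears at 5.3 kHz.
38.7 kHz mod fs = 12.1 kHz.
12.1 kHz > fs/2 = 6.65 kHz, folds to fs − 12.1 kHz = 1.2 kHz.
7.25 kHz > fs/2 = 6.65 kHz, folds to fs − 7.25 kHz = 6.05 kHz.
6.05 kHz ≤ fs/2 = 6.65 kHz, passes unchanged.
Distinct values: {1.2 kHz, 5.3 kHz, 6.05 kHz} → 3.

3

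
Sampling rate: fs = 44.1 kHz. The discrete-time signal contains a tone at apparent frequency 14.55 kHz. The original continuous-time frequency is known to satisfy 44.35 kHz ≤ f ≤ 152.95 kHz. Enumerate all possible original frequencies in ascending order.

58.65 kHz, 73.65 kHz, 102.75 kHz, 117.75 kHz, 146.85 kHz

Frequencies that alias to 14.55 kHz are k·fs ± 14.55 kHz for integer k ≥ 0.
k=0: 14.55 kHz.
k=1: 29.55 kHz, 58.65 kHz.
k=2: 73.65 kHz, 102.75 kHz.
k=3: 117.75 kHz, 146.85 kHz.
k=4: 161.85 kHz, 190.95 kHz.
Within [44.35 kHz, 152.95 kHz]: 58.65 kHz, 73.65 kHz, 102.75 kHz, 117.75 kHz, 146.85 kHz.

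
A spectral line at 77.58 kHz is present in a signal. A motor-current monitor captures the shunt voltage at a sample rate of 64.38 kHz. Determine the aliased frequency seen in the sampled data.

77.58 kHz mod fs = 13.2 kHz.
13.2 kHz ≤ fs/2 = 32.19 kHz, appears at 13.2 kHz.

13.2 kHz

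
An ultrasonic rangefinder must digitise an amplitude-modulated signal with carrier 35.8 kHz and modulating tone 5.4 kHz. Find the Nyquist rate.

82.4 kHz

AM sidebands sit at fc ± fm = 30.4 kHz and 41.2 kHz.
Highest-frequency component: 41.2 kHz.
Nyquist rate = 2 × 41.2 kHz = 82.4 kHz.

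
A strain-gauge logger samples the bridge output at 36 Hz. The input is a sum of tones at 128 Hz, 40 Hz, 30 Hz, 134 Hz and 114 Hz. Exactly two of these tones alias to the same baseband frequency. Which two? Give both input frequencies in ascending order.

30 Hz, 114 Hz

fs/2 = 18 Hz.
128 Hz mod fs = 20 Hz.
20 Hz > fs/2 = 18 Hz, folds to fs − 20 Hz = 16 Hz.
40 Hz mod fs = 4 Hz.
4 Hz ≤ fs/2 = 18 Hz, appears at 4 Hz.
30 Hz > fs/2 = 18 Hz, folds to fs − 30 Hz = 6 Hz.
134 Hz mod fs = 26 Hz.
26 Hz > fs/2 = 18 Hz, folds to fs − 26 Hz = 10 Hz.
114 Hz mod fs = 6 Hz.
6 Hz ≤ fs/2 = 18 Hz, appears at 6 Hz.
30 Hz and 114 Hz both map to 6 Hz.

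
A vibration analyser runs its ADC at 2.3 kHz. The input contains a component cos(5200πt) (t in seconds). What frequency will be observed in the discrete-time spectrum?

ω = 5200π rad/s → f = ω/(2π) = 2600 Hz = 2.6 kHz.
2.6 kHz mod fs = 0.3 kHz.
0.3 kHz ≤ fs/2 = 1.15 kHz, appears at 0.3 kHz.

0.3 kHz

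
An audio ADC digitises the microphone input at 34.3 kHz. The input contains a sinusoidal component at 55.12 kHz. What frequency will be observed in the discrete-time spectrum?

13.48 kHz

55.12 kHz mod fs = 20.82 kHz.
20.82 kHz > fs/2 = 17.15 kHz, folds to fs − 20.82 kHz = 13.48 kHz.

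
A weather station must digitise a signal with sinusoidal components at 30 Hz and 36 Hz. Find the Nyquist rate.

Highest-frequency component: 36 Hz.
Nyquist rate = 2 × 36 Hz = 72 Hz.

72 Hz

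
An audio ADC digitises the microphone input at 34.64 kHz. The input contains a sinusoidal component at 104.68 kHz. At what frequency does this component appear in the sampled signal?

104.68 kHz mod fs = 0.76 kHz.
0.76 kHz ≤ fs/2 = 17.32 kHz, appears at 0.76 kHz.

0.76 kHz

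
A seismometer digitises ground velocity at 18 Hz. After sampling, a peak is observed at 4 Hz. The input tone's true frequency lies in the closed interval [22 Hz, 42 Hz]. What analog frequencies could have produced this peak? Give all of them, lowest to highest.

Frequencies that alias to 4 Hz are k·fs ± 4 Hz for integer k ≥ 0.
k=0: 4 Hz.
k=1: 14 Hz, 22 Hz.
k=2: 32 Hz, 40 Hz.
k=3: 50 Hz, 58 Hz.
Within [22 Hz, 42 Hz]: 22 Hz, 32 Hz, 40 Hz.

22 Hz, 32 Hz, 40 Hz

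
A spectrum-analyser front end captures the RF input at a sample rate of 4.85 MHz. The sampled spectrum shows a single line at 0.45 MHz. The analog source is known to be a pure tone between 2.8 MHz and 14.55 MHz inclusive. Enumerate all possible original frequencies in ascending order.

Frequencies that alias to 0.45 MHz are k·fs ± 0.45 MHz for integer k ≥ 0.
k=0: 0.45 MHz.
k=1: 4.4 MHz, 5.3 MHz.
k=2: 9.25 MHz, 10.15 MHz.
k=3: 14.1 MHz, 15 MHz.
k=4: 18.95 MHz, 19.85 MHz.
Within [2.8 MHz, 14.55 MHz]: 4.4 MHz, 5.3 MHz, 9.25 MHz, 10.15 MHz, 14.1 MHz.

4.4 MHz, 5.3 MHz, 9.25 MHz, 10.15 MHz, 14.1 MHz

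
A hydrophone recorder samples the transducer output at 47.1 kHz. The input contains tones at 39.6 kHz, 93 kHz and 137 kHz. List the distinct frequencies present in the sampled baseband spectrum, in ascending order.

1.2 kHz, 4.3 kHz, 7.5 kHz

fs/2 = 23.55 kHz.
39.6 kHz > fs/2 = 23.55 kHz, folds to fs − 39.6 kHz = 7.5 kHz.
93 kHz mod fs = 45.9 kHz.
45.9 kHz > fs/2 = 23.55 kHz, folds to fs − 45.9 kHz = 1.2 kHz.
137 kHz mod fs = 42.8 kHz.
42.8 kHz > fs/2 = 23.55 kHz, folds to fs − 42.8 kHz = 4.3 kHz.
Distinct values: {1.2 kHz, 4.3 kHz, 7.5 kHz}.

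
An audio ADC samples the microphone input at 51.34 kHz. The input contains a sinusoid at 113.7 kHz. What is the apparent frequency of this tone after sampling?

113.7 kHz mod fs = 11.02 kHz.
11.02 kHz ≤ fs/2 = 25.67 kHz, appears at 11.02 kHz.

11.02 kHz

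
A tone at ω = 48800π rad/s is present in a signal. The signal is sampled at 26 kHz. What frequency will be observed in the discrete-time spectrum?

1.6 kHz

ω = 48800π rad/s → f = ω/(2π) = 24400 Hz = 24.4 kHz.
24.4 kHz > fs/2 = 13 kHz, folds to fs − 24.4 kHz = 1.6 kHz.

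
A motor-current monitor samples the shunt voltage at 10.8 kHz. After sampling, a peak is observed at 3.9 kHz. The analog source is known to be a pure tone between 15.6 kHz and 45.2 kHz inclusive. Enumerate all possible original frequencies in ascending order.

17.7 kHz, 25.5 kHz, 28.5 kHz, 36.3 kHz, 39.3 kHz

Frequencies that alias to 3.9 kHz are k·fs ± 3.9 kHz for integer k ≥ 0.
k=0: 3.9 kHz.
k=1: 6.9 kHz, 14.7 kHz.
k=2: 17.7 kHz, 25.5 kHz.
k=3: 28.5 kHz, 36.3 kHz.
k=4: 39.3 kHz, 47.1 kHz.
k=5: 50.1 kHz, 57.9 kHz.
Within [15.6 kHz, 45.2 kHz]: 17.7 kHz, 25.5 kHz, 28.5 kHz, 36.3 kHz, 39.3 kHz.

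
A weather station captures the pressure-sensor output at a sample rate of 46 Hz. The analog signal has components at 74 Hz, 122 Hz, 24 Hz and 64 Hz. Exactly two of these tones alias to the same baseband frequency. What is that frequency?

18 Hz

fs/2 = 23 Hz.
74 Hz mod fs = 28 Hz.
28 Hz > fs/2 = 23 Hz, folds to fs − 28 Hz = 18 Hz.
122 Hz mod fs = 30 Hz.
30 Hz > fs/2 = 23 Hz, folds to fs − 30 Hz = 16 Hz.
24 Hz > fs/2 = 23 Hz, folds to fs − 24 Hz = 22 Hz.
64 Hz mod fs = 18 Hz.
18 Hz ≤ fs/2 = 23 Hz, appears at 18 Hz.
64 Hz and 74 Hz both map to 18 Hz.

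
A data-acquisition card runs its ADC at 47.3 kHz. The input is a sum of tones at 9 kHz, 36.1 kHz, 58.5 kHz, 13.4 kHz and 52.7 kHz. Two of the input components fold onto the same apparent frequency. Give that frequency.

11.2 kHz

fs/2 = 23.65 kHz.
9 kHz ≤ fs/2 = 23.65 kHz, passes unchanged.
36.1 kHz > fs/2 = 23.65 kHz, folds to fs − 36.1 kHz = 11.2 kHz.
58.5 kHz mod fs = 11.2 kHz.
11.2 kHz ≤ fs/2 = 23.65 kHz, appears at 11.2 kHz.
13.4 kHz ≤ fs/2 = 23.65 kHz, passes unchanged.
52.7 kHz mod fs = 5.4 kHz.
5.4 kHz ≤ fs/2 = 23.65 kHz, appears at 5.4 kHz.
36.1 kHz and 58.5 kHz both map to 11.2 kHz.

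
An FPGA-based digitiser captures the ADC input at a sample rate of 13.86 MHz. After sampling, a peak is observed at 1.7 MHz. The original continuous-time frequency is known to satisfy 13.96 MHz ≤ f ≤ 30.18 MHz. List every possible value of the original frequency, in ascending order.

Frequencies that alias to 1.7 MHz are k·fs ± 1.7 MHz for integer k ≥ 0.
k=0: 1.7 MHz.
k=1: 12.16 MHz, 15.56 MHz.
k=2: 26.02 MHz, 29.42 MHz.
k=3: 39.88 MHz, 43.28 MHz.
Within [13.96 MHz, 30.18 MHz]: 15.56 MHz, 26.02 MHz, 29.42 MHz.

15.56 MHz, 26.02 MHz, 29.42 MHz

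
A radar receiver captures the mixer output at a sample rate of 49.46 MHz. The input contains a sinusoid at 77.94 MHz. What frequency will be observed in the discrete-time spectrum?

20.98 MHz

77.94 MHz mod fs = 28.48 MHz.
28.48 MHz > fs/2 = 24.73 MHz, folds to fs − 28.48 MHz = 20.98 MHz.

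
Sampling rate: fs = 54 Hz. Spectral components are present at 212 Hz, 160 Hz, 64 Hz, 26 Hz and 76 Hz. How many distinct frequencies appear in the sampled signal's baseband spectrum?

5

fs/2 = 27 Hz.
212 Hz mod fs = 50 Hz.
50 Hz > fs/2 = 27 Hz, folds to fs − 50 Hz = 4 Hz.
160 Hz mod fs = 52 Hz.
52 Hz > fs/2 = 27 Hz, folds to fs − 52 Hz = 2 Hz.
64 Hz mod fs = 10 Hz.
10 Hz ≤ fs/2 = 27 Hz, appears at 10 Hz.
26 Hz ≤ fs/2 = 27 Hz, passes unchanged.
76 Hz mod fs = 22 Hz.
22 Hz ≤ fs/2 = 27 Hz, appears at 22 Hz.
Distinct values: {2 Hz, 4 Hz, 10 Hz, 22 Hz, 26 Hz} → 5.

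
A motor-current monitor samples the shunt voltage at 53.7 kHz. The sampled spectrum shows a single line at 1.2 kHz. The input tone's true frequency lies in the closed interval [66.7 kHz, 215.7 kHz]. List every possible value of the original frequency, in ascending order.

Frequencies that alias to 1.2 kHz are k·fs ± 1.2 kHz for integer k ≥ 0.
k=0: 1.2 kHz.
k=1: 52.5 kHz, 54.9 kHz.
k=2: 106.2 kHz, 108.6 kHz.
k=3: 159.9 kHz, 162.3 kHz.
k=4: 213.6 kHz, 216 kHz.
k=5: 267.3 kHz, 269.7 kHz.
Within [66.7 kHz, 215.7 kHz]: 106.2 kHz, 108.6 kHz, 159.9 kHz, 162.3 kHz, 213.6 kHz.

106.2 kHz, 108.6 kHz, 159.9 kHz, 162.3 kHz, 213.6 kHz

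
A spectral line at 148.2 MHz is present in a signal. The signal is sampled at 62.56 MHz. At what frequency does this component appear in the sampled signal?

23.08 MHz

148.2 MHz mod fs = 23.08 MHz.
23.08 MHz ≤ fs/2 = 31.28 MHz, appears at 23.08 MHz.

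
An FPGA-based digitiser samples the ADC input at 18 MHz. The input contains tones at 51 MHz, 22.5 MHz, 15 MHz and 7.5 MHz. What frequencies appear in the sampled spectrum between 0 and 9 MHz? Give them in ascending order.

3 MHz, 4.5 MHz, 7.5 MHz

fs/2 = 9 MHz.
51 MHz mod fs = 15 MHz.
15 MHz > fs/2 = 9 MHz, folds to fs − 15 MHz = 3 MHz.
22.5 MHz mod fs = 4.5 MHz.
4.5 MHz ≤ fs/2 = 9 MHz, appears at 4.5 MHz.
15 MHz > fs/2 = 9 MHz, folds to fs − 15 MHz = 3 MHz.
7.5 MHz ≤ fs/2 = 9 MHz, passes unchanged.
Distinct values: {3 MHz, 4.5 MHz, 7.5 MHz}.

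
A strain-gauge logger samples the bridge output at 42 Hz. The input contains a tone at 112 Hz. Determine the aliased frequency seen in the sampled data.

14 Hz

112 Hz mod fs = 28 Hz.
28 Hz > fs/2 = 21 Hz, folds to fs − 28 Hz = 14 Hz.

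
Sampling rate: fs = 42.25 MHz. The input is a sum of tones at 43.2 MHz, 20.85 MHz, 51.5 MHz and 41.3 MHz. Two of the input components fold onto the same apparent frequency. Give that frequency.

fs/2 = 21.125 MHz.
43.2 MHz mod fs = 0.95 MHz.
0.95 MHz ≤ fs/2 = 21.125 MHz, appears at 0.95 MHz.
20.85 MHz ≤ fs/2 = 21.125 MHz, passes unchanged.
51.5 MHz mod fs = 9.25 MHz.
9.25 MHz ≤ fs/2 = 21.125 MHz, appears at 9.25 MHz.
41.3 MHz > fs/2 = 21.125 MHz, folds to fs − 41.3 MHz = 0.95 MHz.
41.3 MHz and 43.2 MHz both map to 0.95 MHz.

0.95 MHz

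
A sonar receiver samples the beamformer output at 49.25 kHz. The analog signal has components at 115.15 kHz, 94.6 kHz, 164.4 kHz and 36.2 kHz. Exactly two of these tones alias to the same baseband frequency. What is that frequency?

16.65 kHz

fs/2 = 24.625 kHz.
115.15 kHz mod fs = 16.65 kHz.
16.65 kHz ≤ fs/2 = 24.625 kHz, appears at 16.65 kHz.
94.6 kHz mod fs = 45.35 kHz.
45.35 kHz > fs/2 = 24.625 kHz, folds to fs − 45.35 kHz = 3.9 kHz.
164.4 kHz mod fs = 16.65 kHz.
16.65 kHz ≤ fs/2 = 24.625 kHz, appears at 16.65 kHz.
36.2 kHz > fs/2 = 24.625 kHz, folds to fs − 36.2 kHz = 13.05 kHz.
115.15 kHz and 164.4 kHz both map to 16.65 kHz.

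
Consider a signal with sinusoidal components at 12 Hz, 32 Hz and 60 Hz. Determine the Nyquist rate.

Highest-frequency component: 60 Hz.
Nyquist rate = 2 × 60 Hz = 120 Hz.

120 Hz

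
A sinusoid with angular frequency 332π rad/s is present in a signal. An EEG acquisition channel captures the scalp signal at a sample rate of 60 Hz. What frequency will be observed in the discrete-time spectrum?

14 Hz

ω = 332π rad/s → f = ω/(2π) = 166 Hz.
166 Hz mod fs = 46 Hz.
46 Hz > fs/2 = 30 Hz, folds to fs − 46 Hz = 14 Hz.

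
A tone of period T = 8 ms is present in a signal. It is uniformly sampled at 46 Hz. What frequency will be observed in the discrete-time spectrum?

13 Hz

T = 8 ms → f = 1/T = 125 Hz.
125 Hz mod fs = 33 Hz.
33 Hz > fs/2 = 23 Hz, folds to fs − 33 Hz = 13 Hz.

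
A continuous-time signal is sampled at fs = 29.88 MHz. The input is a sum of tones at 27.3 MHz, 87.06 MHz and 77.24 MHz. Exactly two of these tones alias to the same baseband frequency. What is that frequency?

fs/2 = 14.94 MHz.
27.3 MHz > fs/2 = 14.94 MHz, folds to fs − 27.3 MHz = 2.58 MHz.
87.06 MHz mod fs = 27.3 MHz.
27.3 MHz > fs/2 = 14.94 MHz, folds to fs − 27.3 MHz = 2.58 MHz.
77.24 MHz mod fs = 17.48 MHz.
17.48 MHz > fs/2 = 14.94 MHz, folds to fs − 17.48 MHz = 12.4 MHz.
27.3 MHz and 87.06 MHz both map to 2.58 MHz.

2.58 MHz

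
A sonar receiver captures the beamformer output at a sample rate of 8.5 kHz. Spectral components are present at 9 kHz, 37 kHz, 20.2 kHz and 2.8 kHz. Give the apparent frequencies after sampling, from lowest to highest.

0.5 kHz, 2.8 kHz, 3 kHz, 3.2 kHz

fs/2 = 4.25 kHz.
9 kHz mod fs = 0.5 kHz.
0.5 kHz ≤ fs/2 = 4.25 kHz, appears at 0.5 kHz.
37 kHz mod fs = 3 kHz.
3 kHz ≤ fs/2 = 4.25 kHz, appears at 3 kHz.
20.2 kHz mod fs = 3.2 kHz.
3.2 kHz ≤ fs/2 = 4.25 kHz, appears at 3.2 kHz.
2.8 kHz ≤ fs/2 = 4.25 kHz, passes unchanged.
Distinct values: {0.5 kHz, 2.8 kHz, 3 kHz, 3.2 kHz}.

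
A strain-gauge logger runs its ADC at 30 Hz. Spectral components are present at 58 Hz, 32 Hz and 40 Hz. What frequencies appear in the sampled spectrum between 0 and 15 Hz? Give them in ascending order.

fs/2 = 15 Hz.
58 Hz mod fs = 28 Hz.
28 Hz > fs/2 = 15 Hz, folds to fs − 28 Hz = 2 Hz.
32 Hz mod fs = 2 Hz.
2 Hz ≤ fs/2 = 15 Hz, appears at 2 Hz.
40 Hz mod fs = 10 Hz.
10 Hz ≤ fs/2 = 15 Hz, appears at 10 Hz.
Distinct values: {2 Hz, 10 Hz}.

2 Hz, 10 Hz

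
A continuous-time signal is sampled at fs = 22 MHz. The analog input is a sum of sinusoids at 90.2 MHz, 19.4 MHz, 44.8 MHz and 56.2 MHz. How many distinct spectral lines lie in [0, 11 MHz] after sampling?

fs/2 = 11 MHz.
90.2 MHz mod fs = 2.2 MHz.
2.2 MHz ≤ fs/2 = 11 MHz, appears at 2.2 MHz.
19.4 MHz > fs/2 = 11 MHz, folds to fs − 19.4 MHz = 2.6 MHz.
44.8 MHz mod fs = 0.8 MHz.
0.8 MHz ≤ fs/2 = 11 MHz, appears at 0.8 MHz.
56.2 MHz mod fs = 12.2 MHz.
12.2 MHz > fs/2 = 11 MHz, folds to fs − 12.2 MHz = 9.8 MHz.
Distinct values: {0.8 MHz, 2.2 MHz, 2.6 MHz, 9.8 MHz} → 4.

4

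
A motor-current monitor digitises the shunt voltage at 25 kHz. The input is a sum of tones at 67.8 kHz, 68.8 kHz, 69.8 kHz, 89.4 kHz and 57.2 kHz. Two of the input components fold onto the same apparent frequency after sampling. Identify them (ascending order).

fs/2 = 12.5 kHz.
67.8 kHz mod fs = 17.8 kHz.
17.8 kHz > fs/2 = 12.5 kHz, folds to fs − 17.8 kHz = 7.2 kHz.
68.8 kHz mod fs = 18.8 kHz.
18.8 kHz > fs/2 = 12.5 kHz, folds to fs − 18.8 kHz = 6.2 kHz.
69.8 kHz mod fs = 19.8 kHz.
19.8 kHz > fs/2 = 12.5 kHz, folds to fs − 19.8 kHz = 5.2 kHz.
89.4 kHz mod fs = 14.4 kHz.
14.4 kHz > fs/2 = 12.5 kHz, folds to fs − 14.4 kHz = 10.6 kHz.
57.2 kHz mod fs = 7.2 kHz.
7.2 kHz ≤ fs/2 = 12.5 kHz, appears at 7.2 kHz.
57.2 kHz and 67.8 kHz both map to 7.2 kHz.

57.2 kHz, 67.8 kHz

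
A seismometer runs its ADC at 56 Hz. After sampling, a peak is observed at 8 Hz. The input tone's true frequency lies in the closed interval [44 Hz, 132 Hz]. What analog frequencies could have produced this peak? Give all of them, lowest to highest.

48 Hz, 64 Hz, 104 Hz, 120 Hz

Frequencies that alias to 8 Hz are k·fs ± 8 Hz for integer k ≥ 0.
k=0: 8 Hz.
k=1: 48 Hz, 64 Hz.
k=2: 104 Hz, 120 Hz.
k=3: 160 Hz, 176 Hz.
Within [44 Hz, 132 Hz]: 48 Hz, 64 Hz, 104 Hz, 120 Hz.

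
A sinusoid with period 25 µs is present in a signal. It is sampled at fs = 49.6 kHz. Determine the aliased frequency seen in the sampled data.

T = 25 µs → f = 1/T = 40 kHz.
40 kHz > fs/2 = 24.8 kHz, folds to fs − 40 kHz = 9.6 kHz.

9.6 kHz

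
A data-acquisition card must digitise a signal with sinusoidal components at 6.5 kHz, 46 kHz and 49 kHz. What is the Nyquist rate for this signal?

Highest-frequency component: 49 kHz.
Nyquist rate = 2 × 49 kHz = 98 kHz.

98 kHz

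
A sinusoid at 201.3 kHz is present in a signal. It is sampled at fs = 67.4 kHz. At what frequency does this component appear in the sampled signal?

201.3 kHz mod fs = 66.5 kHz.
66.5 kHz > fs/2 = 33.7 kHz, folds to fs − 66.5 kHz = 0.9 kHz.

0.9 kHz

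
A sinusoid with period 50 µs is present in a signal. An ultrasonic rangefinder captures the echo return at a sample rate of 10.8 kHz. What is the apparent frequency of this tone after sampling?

T = 50 µs → f = 1/T = 20 kHz.
20 kHz mod fs = 9.2 kHz.
9.2 kHz > fs/2 = 5.4 kHz, folds to fs − 9.2 kHz = 1.6 kHz.

1.6 kHz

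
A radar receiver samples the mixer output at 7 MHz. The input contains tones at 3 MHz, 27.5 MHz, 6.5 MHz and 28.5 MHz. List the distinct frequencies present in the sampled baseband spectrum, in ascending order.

0.5 MHz, 3 MHz

fs/2 = 3.5 MHz.
3 MHz ≤ fs/2 = 3.5 MHz, passes unchanged.
27.5 MHz mod fs = 6.5 MHz.
6.5 MHz > fs/2 = 3.5 MHz, folds to fs − 6.5 MHz = 0.5 MHz.
6.5 MHz > fs/2 = 3.5 MHz, folds to fs − 6.5 MHz = 0.5 MHz.
28.5 MHz mod fs = 0.5 MHz.
0.5 MHz ≤ fs/2 = 3.5 MHz, appears at 0.5 MHz.
Distinct values: {0.5 MHz, 3 MHz}.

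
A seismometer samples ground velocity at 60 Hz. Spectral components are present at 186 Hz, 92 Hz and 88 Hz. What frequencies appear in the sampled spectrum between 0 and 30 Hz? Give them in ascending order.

6 Hz, 28 Hz

fs/2 = 30 Hz.
186 Hz mod fs = 6 Hz.
6 Hz ≤ fs/2 = 30 Hz, appears at 6 Hz.
92 Hz mod fs = 32 Hz.
32 Hz > fs/2 = 30 Hz, folds to fs − 32 Hz = 28 Hz.
88 Hz mod fs = 28 Hz.
28 Hz ≤ fs/2 = 30 Hz, appears at 28 Hz.
Distinct values: {6 Hz, 28 Hz}.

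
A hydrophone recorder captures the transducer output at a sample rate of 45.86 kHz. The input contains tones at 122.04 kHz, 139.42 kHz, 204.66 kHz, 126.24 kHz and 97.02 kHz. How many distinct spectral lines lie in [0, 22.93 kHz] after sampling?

fs/2 = 22.93 kHz.
122.04 kHz mod fs = 30.32 kHz.
30.32 kHz > fs/2 = 22.93 kHz, folds to fs − 30.32 kHz = 15.54 kHz.
139.42 kHz mod fs = 1.84 kHz.
1.84 kHz ≤ fs/2 = 22.93 kHz, appears at 1.84 kHz.
204.66 kHz mod fs = 21.22 kHz.
21.22 kHz ≤ fs/2 = 22.93 kHz, appears at 21.22 kHz.
126.24 kHz mod fs = 34.52 kHz.
34.52 kHz > fs/2 = 22.93 kHz, folds to fs − 34.52 kHz = 11.34 kHz.
97.02 kHz mod fs = 5.3 kHz.
5.3 kHz ≤ fs/2 = 22.93 kHz, appears at 5.3 kHz.
Distinct values: {1.84 kHz, 5.3 kHz, 11.34 kHz, 15.54 kHz, 21.22 kHz} → 5.

5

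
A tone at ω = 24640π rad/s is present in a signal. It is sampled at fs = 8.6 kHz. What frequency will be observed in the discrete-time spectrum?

3.72 kHz

ω = 24640π rad/s → f = ω/(2π) = 12320 Hz = 12.32 kHz.
12.32 kHz mod fs = 3.72 kHz.
3.72 kHz ≤ fs/2 = 4.3 kHz, appears at 3.72 kHz.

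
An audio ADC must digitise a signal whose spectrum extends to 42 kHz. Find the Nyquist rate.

84 kHz

Nyquist rate = 2 × 42 kHz = 84 kHz.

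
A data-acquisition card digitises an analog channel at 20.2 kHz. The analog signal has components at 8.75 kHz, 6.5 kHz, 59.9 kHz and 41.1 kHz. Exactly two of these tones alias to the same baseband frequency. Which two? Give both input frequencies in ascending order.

41.1 kHz, 59.9 kHz

fs/2 = 10.1 kHz.
8.75 kHz ≤ fs/2 = 10.1 kHz, passes unchanged.
6.5 kHz ≤ fs/2 = 10.1 kHz, passes unchanged.
59.9 kHz mod fs = 19.5 kHz.
19.5 kHz > fs/2 = 10.1 kHz, folds to fs − 19.5 kHz = 0.7 kHz.
41.1 kHz mod fs = 0.7 kHz.
0.7 kHz ≤ fs/2 = 10.1 kHz, appears at 0.7 kHz.
41.1 kHz and 59.9 kHz both map to 0.7 kHz.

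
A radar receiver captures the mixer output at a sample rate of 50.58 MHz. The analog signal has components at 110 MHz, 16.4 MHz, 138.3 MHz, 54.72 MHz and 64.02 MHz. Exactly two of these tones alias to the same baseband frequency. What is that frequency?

13.44 MHz

fs/2 = 25.29 MHz.
110 MHz mod fs = 8.84 MHz.
8.84 MHz ≤ fs/2 = 25.29 MHz, appears at 8.84 MHz.
16.4 MHz ≤ fs/2 = 25.29 MHz, passes unchanged.
138.3 MHz mod fs = 37.14 MHz.
37.14 MHz > fs/2 = 25.29 MHz, folds to fs − 37.14 MHz = 13.44 MHz.
54.72 MHz mod fs = 4.14 MHz.
4.14 MHz ≤ fs/2 = 25.29 MHz, appears at 4.14 MHz.
64.02 MHz mod fs = 13.44 MHz.
13.44 MHz ≤ fs/2 = 25.29 MHz, appears at 13.44 MHz.
64.02 MHz and 138.3 MHz both map to 13.44 MHz.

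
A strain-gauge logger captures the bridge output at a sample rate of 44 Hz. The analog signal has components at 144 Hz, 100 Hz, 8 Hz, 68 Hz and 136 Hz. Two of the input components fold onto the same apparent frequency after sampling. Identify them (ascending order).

fs/2 = 22 Hz.
144 Hz mod fs = 12 Hz.
12 Hz ≤ fs/2 = 22 Hz, appears at 12 Hz.
100 Hz mod fs = 12 Hz.
12 Hz ≤ fs/2 = 22 Hz, appears at 12 Hz.
8 Hz ≤ fs/2 = 22 Hz, passes unchanged.
68 Hz mod fs = 24 Hz.
24 Hz > fs/2 = 22 Hz, folds to fs − 24 Hz = 20 Hz.
136 Hz mod fs = 4 Hz.
4 Hz ≤ fs/2 = 22 Hz, appears at 4 Hz.
100 Hz and 144 Hz both map to 12 Hz.

100 Hz, 144 Hz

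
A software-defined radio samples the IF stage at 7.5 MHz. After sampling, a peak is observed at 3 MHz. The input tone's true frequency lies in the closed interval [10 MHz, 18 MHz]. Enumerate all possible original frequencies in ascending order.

10.5 MHz, 12 MHz, 18 MHz

Frequencies that alias to 3 MHz are k·fs ± 3 MHz for integer k ≥ 0.
k=0: 3 MHz.
k=1: 4.5 MHz, 10.5 MHz.
k=2: 12 MHz, 18 MHz.
k=3: 19.5 MHz, 25.5 MHz.
Within [10 MHz, 18 MHz]: 10.5 MHz, 12 MHz, 18 MHz.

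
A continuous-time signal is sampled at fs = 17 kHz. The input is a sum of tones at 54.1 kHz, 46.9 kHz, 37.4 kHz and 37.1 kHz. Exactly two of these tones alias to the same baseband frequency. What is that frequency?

fs/2 = 8.5 kHz.
54.1 kHz mod fs = 3.1 kHz.
3.1 kHz ≤ fs/2 = 8.5 kHz, appears at 3.1 kHz.
46.9 kHz mod fs = 12.9 kHz.
12.9 kHz > fs/2 = 8.5 kHz, folds to fs − 12.9 kHz = 4.1 kHz.
37.4 kHz mod fs = 3.4 kHz.
3.4 kHz ≤ fs/2 = 8.5 kHz, appears at 3.4 kHz.
37.1 kHz mod fs = 3.1 kHz.
3.1 kHz ≤ fs/2 = 8.5 kHz, appears at 3.1 kHz.
37.1 kHz and 54.1 kHz both map to 3.1 kHz.

3.1 kHz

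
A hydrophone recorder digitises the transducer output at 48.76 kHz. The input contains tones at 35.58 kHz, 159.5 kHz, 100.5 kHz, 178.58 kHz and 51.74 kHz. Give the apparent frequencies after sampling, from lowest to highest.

2.98 kHz, 13.18 kHz, 13.22 kHz, 16.46 kHz

fs/2 = 24.38 kHz.
35.58 kHz > fs/2 = 24.38 kHz, folds to fs − 35.58 kHz = 13.18 kHz.
159.5 kHz mod fs = 13.22 kHz.
13.22 kHz ≤ fs/2 = 24.38 kHz, appears at 13.22 kHz.
100.5 kHz mod fs = 2.98 kHz.
2.98 kHz ≤ fs/2 = 24.38 kHz, appears at 2.98 kHz.
178.58 kHz mod fs = 32.3 kHz.
32.3 kHz > fs/2 = 24.38 kHz, folds to fs − 32.3 kHz = 16.46 kHz.
51.74 kHz mod fs = 2.98 kHz.
2.98 kHz ≤ fs/2 = 24.38 kHz, appears at 2.98 kHz.
Distinct values: {2.98 kHz, 13.18 kHz, 13.22 kHz, 16.46 kHz}.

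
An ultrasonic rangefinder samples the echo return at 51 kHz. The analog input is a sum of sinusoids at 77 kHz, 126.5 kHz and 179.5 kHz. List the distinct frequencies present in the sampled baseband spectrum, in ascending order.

24.5 kHz, 25 kHz

fs/2 = 25.5 kHz.
77 kHz mod fs = 26 kHz.
26 kHz > fs/2 = 25.5 kHz, folds to fs − 26 kHz = 25 kHz.
126.5 kHz mod fs = 24.5 kHz.
24.5 kHz ≤ fs/2 = 25.5 kHz, appears at 24.5 kHz.
179.5 kHz mod fs = 26.5 kHz.
26.5 kHz > fs/2 = 25.5 kHz, folds to fs − 26.5 kHz = 24.5 kHz.
Distinct values: {24.5 kHz, 25 kHz}.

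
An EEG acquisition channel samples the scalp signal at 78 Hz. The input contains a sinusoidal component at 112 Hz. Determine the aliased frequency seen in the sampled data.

34 Hz

112 Hz mod fs = 34 Hz.
34 Hz ≤ fs/2 = 39 Hz, appears at 34 Hz.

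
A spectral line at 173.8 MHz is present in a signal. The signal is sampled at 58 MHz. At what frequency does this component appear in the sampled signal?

0.2 MHz

173.8 MHz mod fs = 57.8 MHz.
57.8 MHz > fs/2 = 29 MHz, folds to fs − 57.8 MHz = 0.2 MHz.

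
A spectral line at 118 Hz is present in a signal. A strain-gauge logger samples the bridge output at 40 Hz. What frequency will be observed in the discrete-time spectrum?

118 Hz mod fs = 38 Hz.
38 Hz > fs/2 = 20 Hz, folds to fs − 38 Hz = 2 Hz.

2 Hz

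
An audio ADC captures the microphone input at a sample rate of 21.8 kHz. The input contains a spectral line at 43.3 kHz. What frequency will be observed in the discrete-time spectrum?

43.3 kHz mod fs = 21.5 kHz.
21.5 kHz > fs/2 = 10.9 kHz, folds to fs − 21.5 kHz = 0.3 kHz.

0.3 kHz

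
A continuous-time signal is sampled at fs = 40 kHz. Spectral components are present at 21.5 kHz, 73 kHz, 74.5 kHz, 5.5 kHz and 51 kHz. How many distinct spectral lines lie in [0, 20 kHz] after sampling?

fs/2 = 20 kHz.
21.5 kHz > fs/2 = 20 kHz, folds to fs − 21.5 kHz = 18.5 kHz.
73 kHz mod fs = 33 kHz.
33 kHz > fs/2 = 20 kHz, folds to fs − 33 kHz = 7 kHz.
74.5 kHz mod fs = 34.5 kHz.
34.5 kHz > fs/2 = 20 kHz, folds to fs − 34.5 kHz = 5.5 kHz.
5.5 kHz ≤ fs/2 = 20 kHz, passes unchanged.
51 kHz mod fs = 11 kHz.
11 kHz ≤ fs/2 = 20 kHz, appears at 11 kHz.
Distinct values: {5.5 kHz, 7 kHz, 11 kHz, 18.5 kHz} → 4.

4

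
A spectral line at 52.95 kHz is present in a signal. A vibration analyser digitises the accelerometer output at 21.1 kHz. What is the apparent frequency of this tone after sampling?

10.35 kHz

52.95 kHz mod fs = 10.75 kHz.
10.75 kHz > fs/2 = 10.55 kHz, folds to fs − 10.75 kHz = 10.35 kHz.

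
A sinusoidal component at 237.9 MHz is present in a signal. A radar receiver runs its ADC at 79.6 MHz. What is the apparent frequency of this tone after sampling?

237.9 MHz mod fs = 78.7 MHz.
78.7 MHz > fs/2 = 39.8 MHz, folds to fs − 78.7 MHz = 0.9 MHz.

0.9 MHz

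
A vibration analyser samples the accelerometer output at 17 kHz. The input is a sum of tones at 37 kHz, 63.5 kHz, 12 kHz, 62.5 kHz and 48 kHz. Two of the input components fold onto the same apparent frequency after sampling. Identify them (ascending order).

37 kHz, 48 kHz

fs/2 = 8.5 kHz.
37 kHz mod fs = 3 kHz.
3 kHz ≤ fs/2 = 8.5 kHz, appears at 3 kHz.
63.5 kHz mod fs = 12.5 kHz.
12.5 kHz > fs/2 = 8.5 kHz, folds to fs − 12.5 kHz = 4.5 kHz.
12 kHz > fs/2 = 8.5 kHz, folds to fs − 12 kHz = 5 kHz.
62.5 kHz mod fs = 11.5 kHz.
11.5 kHz > fs/2 = 8.5 kHz, folds to fs − 11.5 kHz = 5.5 kHz.
48 kHz mod fs = 14 kHz.
14 kHz > fs/2 = 8.5 kHz, folds to fs − 14 kHz = 3 kHz.
37 kHz and 48 kHz both map to 3 kHz.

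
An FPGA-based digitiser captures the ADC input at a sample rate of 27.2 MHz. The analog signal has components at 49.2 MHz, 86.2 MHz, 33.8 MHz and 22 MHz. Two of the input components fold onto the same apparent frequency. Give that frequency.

5.2 MHz

fs/2 = 13.6 MHz.
49.2 MHz mod fs = 22 MHz.
22 MHz > fs/2 = 13.6 MHz, folds to fs − 22 MHz = 5.2 MHz.
86.2 MHz mod fs = 4.6 MHz.
4.6 MHz ≤ fs/2 = 13.6 MHz, appears at 4.6 MHz.
33.8 MHz mod fs = 6.6 MHz.
6.6 MHz ≤ fs/2 = 13.6 MHz, appears at 6.6 MHz.
22 MHz > fs/2 = 13.6 MHz, folds to fs − 22 MHz = 5.2 MHz.
22 MHz and 49.2 MHz both map to 5.2 MHz.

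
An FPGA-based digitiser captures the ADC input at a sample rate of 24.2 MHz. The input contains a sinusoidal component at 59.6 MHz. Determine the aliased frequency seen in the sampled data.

11.2 MHz

59.6 MHz mod fs = 11.2 MHz.
11.2 MHz ≤ fs/2 = 12.1 MHz, appears at 11.2 MHz.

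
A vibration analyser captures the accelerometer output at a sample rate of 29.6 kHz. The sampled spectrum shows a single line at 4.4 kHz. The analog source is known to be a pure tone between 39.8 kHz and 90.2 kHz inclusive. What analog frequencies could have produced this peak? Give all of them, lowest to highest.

54.8 kHz, 63.6 kHz, 84.4 kHz

Frequencies that alias to 4.4 kHz are k·fs ± 4.4 kHz for integer k ≥ 0.
k=0: 4.4 kHz.
k=1: 25.2 kHz, 34 kHz.
k=2: 54.8 kHz, 63.6 kHz.
k=3: 84.4 kHz, 93.2 kHz.
k=4: 114 kHz, 122.8 kHz.
Within [39.8 kHz, 90.2 kHz]: 54.8 kHz, 63.6 kHz, 84.4 kHz.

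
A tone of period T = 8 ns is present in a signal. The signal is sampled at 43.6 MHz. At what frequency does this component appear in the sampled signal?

T = 8 ns → f = 1/T = 125 MHz.
125 MHz mod fs = 37.8 MHz.
37.8 MHz > fs/2 = 21.8 MHz, folds to fs − 37.8 MHz = 5.8 MHz.

5.8 MHz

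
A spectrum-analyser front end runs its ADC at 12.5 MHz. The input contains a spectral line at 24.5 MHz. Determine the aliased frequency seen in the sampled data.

24.5 MHz mod fs = 12 MHz.
12 MHz > fs/2 = 6.25 MHz, folds to fs − 12 MHz = 0.5 MHz.

0.5 MHz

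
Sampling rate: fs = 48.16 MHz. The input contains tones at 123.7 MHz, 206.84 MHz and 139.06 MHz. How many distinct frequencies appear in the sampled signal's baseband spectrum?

3

fs/2 = 24.08 MHz.
123.7 MHz mod fs = 27.38 MHz.
27.38 MHz > fs/2 = 24.08 MHz, folds to fs − 27.38 MHz = 20.78 MHz.
206.84 MHz mod fs = 14.2 MHz.
14.2 MHz ≤ fs/2 = 24.08 MHz, appears at 14.2 MHz.
139.06 MHz mod fs = 42.74 MHz.
42.74 MHz > fs/2 = 24.08 MHz, folds to fs − 42.74 MHz = 5.42 MHz.
Distinct values: {5.42 MHz, 14.2 MHz, 20.78 MHz} → 3.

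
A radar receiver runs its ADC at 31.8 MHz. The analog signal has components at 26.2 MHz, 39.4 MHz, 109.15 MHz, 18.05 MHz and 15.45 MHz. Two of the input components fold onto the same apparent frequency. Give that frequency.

13.75 MHz

fs/2 = 15.9 MHz.
26.2 MHz > fs/2 = 15.9 MHz, folds to fs − 26.2 MHz = 5.6 MHz.
39.4 MHz mod fs = 7.6 MHz.
7.6 MHz ≤ fs/2 = 15.9 MHz, appears at 7.6 MHz.
109.15 MHz mod fs = 13.75 MHz.
13.75 MHz ≤ fs/2 = 15.9 MHz, appears at 13.75 MHz.
18.05 MHz > fs/2 = 15.9 MHz, folds to fs − 18.05 MHz = 13.75 MHz.
15.45 MHz ≤ fs/2 = 15.9 MHz, passes unchanged.
18.05 MHz and 109.15 MHz both map to 13.75 MHz.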